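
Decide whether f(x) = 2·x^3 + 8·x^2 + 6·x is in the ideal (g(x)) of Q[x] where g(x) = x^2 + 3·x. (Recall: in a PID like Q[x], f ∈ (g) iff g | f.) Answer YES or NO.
In Q[x] the ideal (g) consists of all multiples of g, so f ∈ (g) iff g | f, i.e. iff the remainder of f on division by g is 0. Divide f by g (g is monic, so eliminate the leading term of the running remainder at each step):
  leading term 2·x^3: subtract (2·x)·g(x) = 2·x^3 + 6·x^2, leaving 2·x^2 + 6·x
  leading term 2·x^2: subtract (2)·g(x) = 2·x^2 + 6·x, leaving 0
The remainder is 0, so f(x) = g(x) · h(x) with h(x) = 2·x + 2. Hence g | f, i.e. f ∈ (g).

Final answer: YES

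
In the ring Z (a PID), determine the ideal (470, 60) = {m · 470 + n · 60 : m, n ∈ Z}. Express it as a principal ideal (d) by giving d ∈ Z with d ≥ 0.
(470, 60) = (10); d = 10

In the PID Z, (a, b) is generated by gcd(a, b). Compute gcd(470, 60) with the extended Euclidean algorithm, tracking rows (r, s, t) with s·470 + t·60 = r:
  row A: (470, 1, 0)   [1·470 + 0·60 = 470]
  row B: (60, 0, 1)   [0·470 + 1·60 = 60]
  470 = 7·60 + 50   → row C = row A − 7·row B = (50, 1, −7)   [check: 1·470 − 7·60 = 50]
  60 = 1·50 + 10   → row D = row B − 1·row C = (10, −1, 8)   [check: −1·470 + 8·60 = 10]
  50 = 5·10 + 0   → remainder 0, stop. gcd = 10 (last nonzero row D).
So gcd(470, 60) = 10, with Bézout identity −1·470 + 8·60 = 10. Containment (⊇): the Bézout identity exhibits 10 as an element of (470, 60), giving (10) ⊆ (470, 60). Containment (⊆): since 10 | 470 and 10 | 60 (470 = 10·47, 60 = 10·6), every Z-linear combination of 470 and 60 is divisible by 10, so (470, 60) ⊆ (10). Therefore (470, 60) = (10), d = 10.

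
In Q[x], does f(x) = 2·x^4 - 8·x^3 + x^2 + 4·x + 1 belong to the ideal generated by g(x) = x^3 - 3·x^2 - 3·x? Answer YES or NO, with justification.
In Q[x] the ideal (g) consists of all multiples of g, so f ∈ (g) iff g | f, i.e. iff the remainder of f on division by g is 0. Divide f by g (g is monic, so eliminate the leading term of the running remainder at each step):
  leading term 2·x^4: subtract (2·x)·g(x) = 2·x^4 - 6·x^3 - 6·x^2, leaving -2·x^3 + 7·x^2 + 4·x + 1
  leading term -2·x^3: subtract (-2)·g(x) = -2·x^3 + 6·x^2 + 6·x, leaving x^2 - 2·x + 1
The remainder r(x) = x^2 - 2·x + 1 ≠ 0 (and deg r < deg g), so g ∤ f, i.e. f ∉ (g).

Final answer: NO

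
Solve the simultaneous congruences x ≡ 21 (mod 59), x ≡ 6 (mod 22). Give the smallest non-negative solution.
x ≡ 1260 (mod 1298); the representative in [0, 1298) is 1260

The moduli 59, 22 are pairwise coprime, so by the CRT there is a unique solution mod 59·22 = 1298.
Solve by successive substitution. Start with x ≡ 21 (mod 59).
  Combine with x ≡ 6 (mod 22): write x = 21 + 59·t and require 21 + 59·t ≡ 6 (mod 22), i.e. 59·t ≡ 6 − 21 ≡ 7 (mod 22). Since 59^(−1) ≡ 3 (mod 22) (59 ≡ 15 (mod 22)), t ≡ 3·7 ≡ 21 (mod 22). So x ≡ 21 + 59·21 = 1260 (mod 1298).
Unique solution in [0, 1298): x = 1260.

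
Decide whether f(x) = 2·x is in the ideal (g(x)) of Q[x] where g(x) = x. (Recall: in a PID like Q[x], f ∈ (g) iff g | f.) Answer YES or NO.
YES

In Q[x] the ideal (g) consists of all multiples of g, so f ∈ (g) iff g | f, i.e. iff the remainder of f on division by g is 0. Divide f by g (g is monic, so eliminate the leading term of the running remainder at each step):
  leading term 2·x: subtract (2)·g(x) = 2·x, leaving 0
The remainder is 0, so f(x) = g(x) · h(x) with h(x) = 2. Hence g | f, i.e. f ∈ (g).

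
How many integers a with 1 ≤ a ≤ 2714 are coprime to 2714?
1276

The number of a ∈ {1, ..., 2714} with gcd(a, 2714) = 1 is by definition Euler's totient φ(2714). φ is multiplicative, with φ(p^e) = p^e − p^(e−1). Factorise 2714 = 2 · 23 · 59. Then
  φ(2714) = (2 − 1) · (23 − 1) · (59 − 1) = 1 · 22 · 58 = 1276.
So there are 1276 such integers.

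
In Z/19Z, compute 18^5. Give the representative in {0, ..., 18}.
Use repeated squaring. Binary(5) = 101. Walk through the bits of the exponent 5 left-to-right: at each bit after the leading one, square the running value, then multiply by 18 if the bit is 1 (always reducing mod 19):
  bit 1 = 1 (leading): start with 18.
  bit 2 = 0: square 18^2 = 324 ≡ 1 (mod 19).
  bit 3 = 1: square 1^2 = 1; bit is 1, so multiply 1·18 = 18 (mod 19).
Final value: 18^5 ≡ 18 (mod 19).

Final answer: 18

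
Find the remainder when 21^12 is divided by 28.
Use repeated squaring. Binary(12) = 1100. Walk through the bits of the exponent 12 left-to-right: at each bit after the leading one, square the running value, then multiply by 21 if the bit is 1 (always reducing mod 28):
  bit 1 = 1 (leading): start with 21.
  bit 2 = 1: square 21^2 = 441 ≡ 21; bit is 1, so multiply 21·21 = 441 ≡ 21 (mod 28).
  bit 3 = 0: square 21^2 = 441 ≡ 21 (mod 28).
  bit 4 = 0: square 21^2 = 441 ≡ 21 (mod 28).
Final value: 21^12 ≡ 21 (mod 28).

Final answer: 21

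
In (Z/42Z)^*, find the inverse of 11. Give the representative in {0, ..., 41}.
Apply the extended Euclidean algorithm to (42, 11), tracking rows (r, s, t) with s·42 + t·11 = r. Each division r_prev = q·r_cur + r_new produces the new row as (previous row) − q·(current row):
  row A: (42, 1, 0)   [1·42 + 0·11 = 42]
  row B: (11, 0, 1)   [0·42 + 1·11 = 11]
  42 = 3·11 + 9   → row C = row A − 3·row B = (9, 1, −3)   [check: 1·42 − 3·11 = 9]
  11 = 1·9 + 2   → row D = row B − 1·row C = (2, −1, 4)   [check: −1·42 + 4·11 = 2]
  9 = 4·2 + 1   → row E = row C − 4·row D = (1, 5, −19)   [check: 5·42 − 19·11 = 1]
  2 = 2·1 + 0   → remainder 0, stop. gcd = 1 (last nonzero row E).
The gcd is 1, so 11 is invertible mod 42. The last nonzero row gives 5·42 − 19·11 = 1, so t = −19. So 11^(−1) ≡ −19 ≡ 23 (mod 42). Verify: 11 · 23 = 253 ≡ 1 (mod 42). ✓

Final answer: 11^(−1) ≡ 23 (mod 42)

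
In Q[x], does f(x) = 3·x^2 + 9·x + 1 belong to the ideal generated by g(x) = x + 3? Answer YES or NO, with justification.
In Q[x] the ideal (g) consists of all multiples of g, so f ∈ (g) iff g | f, i.e. iff the remainder of f on division by g is 0. Divide f by g (g is monic, so eliminate the leading term of the running remainder at each step):
  leading term 3·x^2: subtract (3·x)·g(x) = 3·x^2 + 9·x, leaving 1
The remainder r(x) = 1 ≠ 0 (and deg r < deg g), so g ∤ f, i.e. f ∉ (g).

Final answer: NO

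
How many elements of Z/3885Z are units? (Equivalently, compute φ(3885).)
An element a ∈ Z/3885Z is a unit iff gcd(a, 3885) = 1, so the number of units is φ(3885). φ is multiplicative, with φ(p^e) = p^e − p^(e−1). Factorise 3885 = 3 · 5 · 7 · 37. Then
  φ(3885) = (3 − 1) · (5 − 1) · (7 − 1) · (37 − 1) = 2 · 4 · 6 · 36 = 1728.

Final answer: Z/3885Z has φ(3885) = 1728 units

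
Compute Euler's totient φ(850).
φ is multiplicative, with φ(p^e) = p^e − p^(e−1). Factorise 850 = 2 · 5^2 · 17. Then
  φ(850) = (2 − 1) · (5^2 − 5^1) · (17 − 1) = 1 · 20 · 16 = 320.

Final answer: φ(850) = 320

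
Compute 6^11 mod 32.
Use repeated squaring. Binary(11) = 1011. Walk through the bits of the exponent 11 left-to-right: at each bit after the leading one, square the running value, then multiply by 6 if the bit is 1 (always reducing mod 32):
  bit 1 = 1 (leading): start with 6.
  bit 2 = 0: square 6^2 = 36 ≡ 4 (mod 32).
  bit 3 = 1: square 4^2 = 16; bit is 1, so multiply 16·6 = 96 ≡ 0 (mod 32).
  bit 4 = 1: square 0^2 = 0; bit is 1, so multiply 0·6 = 0 (mod 32).
Final value: 6^11 ≡ 0 (mod 32).

Final answer: 0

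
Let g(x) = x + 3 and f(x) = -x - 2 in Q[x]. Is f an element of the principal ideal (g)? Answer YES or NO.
In Q[x] the ideal (g) consists of all multiples of g, so f ∈ (g) iff g | f, i.e. iff the remainder of f on division by g is 0. Divide f by g (g is monic, so eliminate the leading term of the running remainder at each step):
  leading term -x: subtract (-1)·g(x) = -x - 3, leaving 1
The remainder r(x) = 1 ≠ 0 (and deg r < deg g), so g ∤ f, i.e. f ∉ (g).

Final answer: NO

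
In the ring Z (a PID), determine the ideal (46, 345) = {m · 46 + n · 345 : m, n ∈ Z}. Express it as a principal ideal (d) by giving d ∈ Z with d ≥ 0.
(46, 345) = (23); d = 23

In the PID Z, (a, b) is generated by gcd(a, b). Compute gcd(345, 46) with the extended Euclidean algorithm, tracking rows (r, s, t) with s·345 + t·46 = r:
  row A: (345, 1, 0)   [1·345 + 0·46 = 345]
  row B: (46, 0, 1)   [0·345 + 1·46 = 46]
  345 = 7·46 + 23   → row C = row A − 7·row B = (23, 1, −7)   [check: 1·345 − 7·46 = 23]
  46 = 2·23 + 0   → remainder 0, stop. gcd = 23 (last nonzero row C).
So gcd(46, 345) = 23, with Bézout identity 1·345 − 7·46 = 23. Containment (⊇): the Bézout identity exhibits 23 as an element of (46, 345), giving (23) ⊆ (46, 345). Containment (⊆): since 23 | 46 and 23 | 345 (46 = 23·2, 345 = 23·15), every Z-linear combination of 46 and 345 is divisible by 23, so (46, 345) ⊆ (23). Therefore (46, 345) = (23), d = 23.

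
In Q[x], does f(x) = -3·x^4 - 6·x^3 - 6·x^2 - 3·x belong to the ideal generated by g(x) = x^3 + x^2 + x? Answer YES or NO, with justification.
In Q[x] the ideal (g) consists of all multiples of g, so f ∈ (g) iff g | f, i.e. iff the remainder of f on division by g is 0. Divide f by g (g is monic, so eliminate the leading term of the running remainder at each step):
  leading term -3·x^4: subtract (-3·x)·g(x) = -3·x^4 - 3·x^3 - 3·x^2, leaving -3·x^3 - 3·x^2 - 3·x
  leading term -3·x^3: subtract (-3)·g(x) = -3·x^3 - 3·x^2 - 3·x, leaving 0
The remainder is 0, so f(x) = g(x) · h(x) with h(x) = -3·x - 3. Hence g | f, i.e. f ∈ (g).

Final answer: YES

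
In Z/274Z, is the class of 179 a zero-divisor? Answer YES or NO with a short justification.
NO

gcd(179, 274) = 1, so 179 is a unit in Z/274Z (it has a multiplicative inverse). A unit cannot be a zero-divisor: if 179·b ≡ 0 then multiplying both sides by 179^(−1) gives b ≡ 0. So 179 is not a zero-divisor.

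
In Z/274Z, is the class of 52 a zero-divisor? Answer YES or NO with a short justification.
gcd(52, 274) = 2 > 1, so 52 is not a unit in Z/274Z. In Z/nZ every nonzero non-unit is a zero-divisor: explicitly, take b = 274/gcd = 137 ≠ 0 (mod 274); then 52·137 = 7124 = 26·274, i.e. 52·137 ≡ 0 (mod 274). So 52 is a zero-divisor.

Final answer: YES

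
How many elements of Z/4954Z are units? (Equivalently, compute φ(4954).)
Z/4954Z has φ(4954) = 2476 units

An element a ∈ Z/4954Z is a unit iff gcd(a, 4954) = 1, so the number of units is φ(4954). φ is multiplicative, with φ(p^e) = p^e − p^(e−1). Factorise 4954 = 2 · 2477. Then
  φ(4954) = (2 − 1) · (2477 − 1) = 1 · 2476 = 2476.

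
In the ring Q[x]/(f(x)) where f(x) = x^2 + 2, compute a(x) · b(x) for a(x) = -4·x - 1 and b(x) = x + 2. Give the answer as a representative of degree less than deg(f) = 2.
First multiply in Q[x] without reducing: a · b = -4·x^2 - 9·x - 2. Now divide by f(x) = x^2 + 2, eliminating the leading term at each step:
  leading term -4·x^2: subtract (-4)·f(x) = -4·x^2 - 8, leaving 6 - 9·x
The degree is now < 2, so this is the remainder. Hence a · b ≡ 6 - 9·x in Q[x]/(f).

Final answer: a · b ≡ 6 - 9·x (mod f(x))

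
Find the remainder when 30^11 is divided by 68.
Use repeated squaring. Binary(11) = 1011. Walk through the bits of the exponent 11 left-to-right: at each bit after the leading one, square the running value, then multiply by 30 if the bit is 1 (always reducing mod 68):
  bit 1 = 1 (leading): start with 30.
  bit 2 = 0: square 30^2 = 900 ≡ 16 (mod 68).
  bit 3 = 1: square 16^2 = 256 ≡ 52; bit is 1, so multiply 52·30 = 1560 ≡ 64 (mod 68).
  bit 4 = 1: square 64^2 = 4096 ≡ 16; bit is 1, so multiply 16·30 = 480 ≡ 4 (mod 68).
Final value: 30^11 ≡ 4 (mod 68).

Final answer: 4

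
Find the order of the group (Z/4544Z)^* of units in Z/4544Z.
|(Z/4544Z)^*| = 2240

(Z/4544Z)^* consists of the classes a with gcd(a, 4544) = 1, so its order is φ(4544). φ is multiplicative, with φ(p^e) = p^e − p^(e−1). Factorise 4544 = 2^6 · 71. Then
  φ(4544) = (2^6 − 2^5) · (71 − 1) = 32 · 70 = 2240.
Thus |(Z/4544Z)^*| = 2240.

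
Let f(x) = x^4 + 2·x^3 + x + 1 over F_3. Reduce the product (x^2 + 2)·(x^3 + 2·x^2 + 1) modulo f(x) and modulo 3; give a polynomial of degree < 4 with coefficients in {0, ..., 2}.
a · b ≡ 2·x^3 + x^2 + 2·x + 2 (mod f(x))

Multiply as integer polynomials: a · b = x^5 + 2·x^4 + 2·x^3 + 5·x^2 + 2. Reducing coefficients mod 3: a · b ≡ x^5 + 2·x^4 + 2·x^3 + 2·x^2 + 2. Now divide by f(x) = x^4 + 2·x^3 + x + 1 in F_3[x], eliminating the leading term at each step:
  leading term x^5: subtract (x)·f(x) = x^5 + 2·x^4 + x^2 + x, leaving 2·x^3 + x^2 + 2·x + 2 (coefficients mod 3)
The degree is now < 4, so this is the remainder. Hence a · b ≡ 2·x^3 + x^2 + 2·x + 2 in F_3[x]/(f).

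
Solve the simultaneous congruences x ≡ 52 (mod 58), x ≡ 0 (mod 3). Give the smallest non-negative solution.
The moduli 58, 3 are pairwise coprime, so by the CRT there is a unique solution mod 58·3 = 174.
Solve by successive substitution. Start with x ≡ 52 (mod 58).
  Combine with x ≡ 0 (mod 3): write x = 52 + 58·t and require 52 + 58·t ≡ 0 (mod 3), i.e. 58·t ≡ 0 − 52 ≡ 2 (mod 3). Since 58^(−1) ≡ 1 (mod 3) (58 ≡ 1 (mod 3)), t ≡ 1·2 ≡ 2 (mod 3). So x ≡ 52 + 58·2 = 168 (mod 174).
Unique solution in [0, 174): x = 168.

Final answer: x ≡ 168 (mod 174); the representative in [0, 174) is 168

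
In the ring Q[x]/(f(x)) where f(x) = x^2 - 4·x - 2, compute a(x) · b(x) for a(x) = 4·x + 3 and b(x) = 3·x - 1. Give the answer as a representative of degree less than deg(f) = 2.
First multiply in Q[x] without reducing: a · b = 12·x^2 + 5·x - 3. Now divide by f(x) = x^2 - 4·x - 2, eliminating the leading term at each step:
  leading term 12·x^2: subtract (12)·f(x) = 12·x^2 - 48·x - 24, leaving 53·x + 21
The degree is now < 2, so this is the remainder. Hence a · b ≡ 53·x + 21 in Q[x]/(f).

Final answer: a · b ≡ 53·x + 21 (mod f(x))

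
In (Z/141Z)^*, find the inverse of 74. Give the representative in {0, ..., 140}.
74^(−1) ≡ 101 (mod 141)

Apply the extended Euclidean algorithm to (141, 74), tracking rows (r, s, t) with s·141 + t·74 = r. Each division r_prev = q·r_cur + r_new produces the new row as (previous row) − q·(current row):
  row A: (141, 1, 0)   [1·141 + 0·74 = 141]
  row B: (74, 0, 1)   [0·141 + 1·74 = 74]
  141 = 1·74 + 67   → row C = row A − 1·row B = (67, 1, −1)   [check: 1·141 − 1·74 = 67]
  74 = 1·67 + 7   → row D = row B − 1·row C = (7, −1, 2)   [check: −1·141 + 2·74 = 7]
  67 = 9·7 + 4   → row E = row C − 9·row D = (4, 10, −19)   [check: 10·141 − 19·74 = 4]
  7 = 1·4 + 3   → row F = row D − 1·row E = (3, −11, 21)   [check: −11·141 + 21·74 = 3]
  4 = 1·3 + 1   → row G = row E − 1·row F = (1, 21, −40)   [check: 21·141 − 40·74 = 1]
  3 = 3·1 + 0   → remainder 0, stop. gcd = 1 (last nonzero row G).
The gcd is 1, so 74 is invertible mod 141. The last nonzero row gives 21·141 − 40·74 = 1, so t = −40. So 74^(−1) ≡ −40 ≡ 101 (mod 141). Verify: 74 · 101 = 7474 ≡ 1 (mod 141). ✓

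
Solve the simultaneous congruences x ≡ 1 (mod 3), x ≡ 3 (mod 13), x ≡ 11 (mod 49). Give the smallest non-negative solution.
The moduli 3, 13, 49 are pairwise coprime, so by the CRT there is a unique solution mod 3·13·49 = 1911.
Solve by successive substitution. Start with x ≡ 1 (mod 3).
  Combine with x ≡ 3 (mod 13): write x = 1 + 3·t and require 1 + 3·t ≡ 3 (mod 13), i.e. 3·t ≡ 3 − 1 ≡ 2 (mod 13). Since 3^(−1) ≡ 9 (mod 13), t ≡ 9·2 ≡ 5 (mod 13). So x ≡ 1 + 3·5 = 16 (mod 39).
  Combine with x ≡ 11 (mod 49): write x = 16 + 39·t and require 16 + 39·t ≡ 11 (mod 49), i.e. 39·t ≡ 11 − 16 ≡ 44 (mod 49). Since 39^(−1) ≡ 44 (mod 49), t ≡ 44·44 ≡ 25 (mod 49). So x ≡ 16 + 39·25 = 991 (mod 1911).
Unique solution in [0, 1911): x = 991.

Final answer: x ≡ 991 (mod 1911); the representative in [0, 1911) is 991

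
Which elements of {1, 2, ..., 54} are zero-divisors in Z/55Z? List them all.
An element a ∈ Z/55Z (with a ≠ 0) is a zero-divisor iff gcd(a, 55) > 1 (because a is a unit precisely when gcd(a, n) = 1, and in Z/nZ every nonzero, non-unit element is a zero-divisor). Scan a = 1, ..., 54 and keep those with gcd(a, 55) > 1:
  gcd(5, 55) = 5, gcd(10, 55) = 5, gcd(11, 55) = 11, gcd(15, 55) = 5, gcd(20, 55) = 5, gcd(22, 55) = 11, gcd(25, 55) = 5, gcd(30, 55) = 5, gcd(33, 55) = 11, gcd(35, 55) = 5, gcd(40, 55) = 5, gcd(44, 55) = 11, gcd(45, 55) = 5, gcd(50, 55) = 5.
All other a ∈ {1, ..., 54} have gcd(a, 55) = 1 and are units. So the nonzero zero-divisors are exactly the 14 values of a appearing in this scan.

Final answer: nonzero zero-divisors of Z/55Z = {5, 10, 11, 15, 20, 22, 25, 30, 33, 35, 40, 44, 45, 50}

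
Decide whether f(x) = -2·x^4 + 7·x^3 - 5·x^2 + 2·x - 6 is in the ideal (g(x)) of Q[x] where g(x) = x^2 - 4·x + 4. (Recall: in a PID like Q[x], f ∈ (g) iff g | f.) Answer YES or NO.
NO

In Q[x] the ideal (g) consists of all multiples of g, so f ∈ (g) iff g | f, i.e. iff the remainder of f on division by g is 0. Divide f by g (g is monic, so eliminate the leading term of the running remainder at each step):
  leading term -2·x^4: subtract (-2·x^2)·g(x) = -2·x^4 + 8·x^3 - 8·x^2, leaving -x^3 + 3·x^2 + 2·x - 6
  leading term -x^3: subtract (-x)·g(x) = -x^3 + 4·x^2 - 4·x, leaving -x^2 + 6·x - 6
  leading term -x^2: subtract (-1)·g(x) = -x^2 + 4·x - 4, leaving 2·x - 2
The remainder r(x) = 2·x - 2 ≠ 0 (and deg r < deg g), so g ∤ f, i.e. f ∉ (g).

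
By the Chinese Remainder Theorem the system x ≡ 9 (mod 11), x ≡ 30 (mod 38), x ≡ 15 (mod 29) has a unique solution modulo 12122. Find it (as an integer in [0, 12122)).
The moduli 11, 38, 29 are pairwise coprime, so by the CRT there is a unique solution mod 11·38·29 = 12122.
Solve by successive substitution. Start with x ≡ 9 (mod 11).
  Combine with x ≡ 30 (mod 38): write x = 9 + 11·t and require 9 + 11·t ≡ 30 (mod 38), i.e. 11·t ≡ 30 − 9 ≡ 21 (mod 38). Since 11^(−1) ≡ 7 (mod 38), t ≡ 7·21 ≡ 33 (mod 38). So x ≡ 9 + 11·33 = 372 (mod 418).
  Combine with x ≡ 15 (mod 29): write x = 372 + 418·t and require 372 + 418·t ≡ 15 (mod 29), i.e. 418·t ≡ 15 − 372 ≡ 20 (mod 29). Since 418^(−1) ≡ 17 (mod 29) (418 ≡ 12 (mod 29)), t ≡ 17·20 ≡ 21 (mod 29). So x ≡ 372 + 418·21 = 9150 (mod 12122).
Unique solution in [0, 12122): x = 9150.

Final answer: x ≡ 9150 (mod 12122); the representative in [0, 12122) is 9150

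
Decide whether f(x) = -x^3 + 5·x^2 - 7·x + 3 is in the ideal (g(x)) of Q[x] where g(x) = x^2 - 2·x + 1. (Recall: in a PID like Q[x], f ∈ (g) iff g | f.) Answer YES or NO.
YES

In Q[x] the ideal (g) consists of all multiples of g, so f ∈ (g) iff g | f, i.e. iff the remainder of f on division by g is 0. Divide f by g (g is monic, so eliminate the leading term of the running remainder at each step):
  leading term -x^3: subtract (-x)·g(x) = -x^3 + 2·x^2 - x, leaving 3·x^2 - 6·x + 3
  leading term 3·x^2: subtract (3)·g(x) = 3·x^2 - 6·x + 3, leaving 0
The remainder is 0, so f(x) = g(x) · h(x) with h(x) = 3 - x. Hence g | f, i.e. f ∈ (g).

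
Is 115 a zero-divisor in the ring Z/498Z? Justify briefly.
NO

gcd(115, 498) = 1, so 115 is a unit in Z/498Z (it has a multiplicative inverse). A unit cannot be a zero-divisor: if 115·b ≡ 0 then multiplying both sides by 115^(−1) gives b ≡ 0. So 115 is not a zero-divisor.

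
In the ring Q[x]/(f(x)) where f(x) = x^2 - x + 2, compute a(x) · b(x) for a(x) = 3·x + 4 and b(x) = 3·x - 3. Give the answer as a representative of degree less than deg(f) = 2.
a · b ≡ 12·x - 30 (mod f(x))

First multiply in Q[x] without reducing: a · b = 9·x^2 + 3·x - 12. Now divide by f(x) = x^2 - x + 2, eliminating the leading term at each step:
  leading term 9·x^2: subtract (9)·f(x) = 9·x^2 - 9·x + 18, leaving 12·x - 30
The degree is now < 2, so this is the remainder. Hence a · b ≡ 12·x - 30 in Q[x]/(f).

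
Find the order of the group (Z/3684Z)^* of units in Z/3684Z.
(Z/3684Z)^* consists of the classes a with gcd(a, 3684) = 1, so its order is φ(3684). φ is multiplicative, with φ(p^e) = p^e − p^(e−1). Factorise 3684 = 2^2 · 3 · 307. Then
  φ(3684) = (2^2 − 2^1) · (3 − 1) · (307 − 1) = 2 · 2 · 306 = 1224.
Thus |(Z/3684Z)^*| = 1224.

Final answer: |(Z/3684Z)^*| = 1224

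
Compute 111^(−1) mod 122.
111^(−1) ≡ 11 (mod 122)

Apply the extended Euclidean algorithm to (122, 111), tracking rows (r, s, t) with s·122 + t·111 = r. Each division r_prev = q·r_cur + r_new produces the new row as (previous row) − q·(current row):
  row A: (122, 1, 0)   [1·122 + 0·111 = 122]
  row B: (111, 0, 1)   [0·122 + 1·111 = 111]
  122 = 1·111 + 11   → row C = row A − 1·row B = (11, 1, −1)   [check: 1·122 − 1·111 = 11]
  111 = 10·11 + 1   → row D = row B − 10·row C = (1, −10, 11)   [check: −10·122 + 11·111 = 1]
  11 = 11·1 + 0   → remainder 0, stop. gcd = 1 (last nonzero row D).
The gcd is 1, so 111 is invertible mod 122. The last nonzero row gives −10·122 + 11·111 = 1, so t = 11. So 111^(−1) ≡ 11 (mod 122). Verify: 111 · 11 = 1221 ≡ 1 (mod 122). ✓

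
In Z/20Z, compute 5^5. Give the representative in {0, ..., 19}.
Use repeated squaring. Binary(5) = 101. Walk through the bits of the exponent 5 left-to-right: at each bit after the leading one, square the running value, then multiply by 5 if the bit is 1 (always reducing mod 20):
  bit 1 = 1 (leading): start with 5.
  bit 2 = 0: square 5^2 = 25 ≡ 5 (mod 20).
  bit 3 = 1: square 5^2 = 25 ≡ 5; bit is 1, so multiply 5·5 = 25 ≡ 5 (mod 20).
Final value: 5^5 ≡ 5 (mod 20).

Final answer: 5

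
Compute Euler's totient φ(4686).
φ(4686) = 1400

φ is multiplicative, with φ(p^e) = p^e − p^(e−1). Factorise 4686 = 2 · 3 · 11 · 71. Then
  φ(4686) = (2 − 1) · (3 − 1) · (11 − 1) · (71 − 1) = 1 · 2 · 10 · 70 = 1400.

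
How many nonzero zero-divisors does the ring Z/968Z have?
Z/968Z has 527 nonzero zero-divisors

In Z/968Z each nonzero element is either a unit (gcd with 968 is 1) or a zero-divisor (gcd > 1). The number of units is φ(968): factorise 968 = 2^3 · 11^2, so φ(968) = (2^3 − 2^2) · (11^2 − 11^1) = 4 · 110 = 440. The nonzero elements number 968 − 1 = 967. Hence the nonzero zero-divisors number 967 − 440 = 527.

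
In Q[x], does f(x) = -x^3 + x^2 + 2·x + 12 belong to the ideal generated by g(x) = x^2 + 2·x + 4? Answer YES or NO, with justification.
YES

In Q[x] the ideal (g) consists of all multiples of g, so f ∈ (g) iff g | f, i.e. iff the remainder of f on division by g is 0. Divide f by g (g is monic, so eliminate the leading term of the running remainder at each step):
  leading term -x^3: subtract (-x)·g(x) = -x^3 - 2·x^2 - 4·x, leaving 3·x^2 + 6·x + 12
  leading term 3·x^2: subtract (3)·g(x) = 3·x^2 + 6·x + 12, leaving 0
The remainder is 0, so f(x) = g(x) · h(x) with h(x) = 3 - x. Hence g | f, i.e. f ∈ (g).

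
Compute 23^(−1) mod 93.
Apply the extended Euclidean algorithm to (93, 23), tracking rows (r, s, t) with s·93 + t·23 = r. Each division r_prev = q·r_cur + r_new produces the new row as (previous row) − q·(current row):
  row A: (93, 1, 0)   [1·93 + 0·23 = 93]
  row B: (23, 0, 1)   [0·93 + 1·23 = 23]
  93 = 4·23 + 1   → row C = row A − 4·row B = (1, 1, −4)   [check: 1·93 − 4·23 = 1]
  23 = 23·1 + 0   → remainder 0, stop. gcd = 1 (last nonzero row C).
The gcd is 1, so 23 is invertible mod 93. The last nonzero row gives 1·93 − 4·23 = 1, so t = −4. So 23^(−1) ≡ −4 ≡ 89 (mod 93). Verify: 23 · 89 = 2047 ≡ 1 (mod 93). ✓

Final answer: 23^(−1) ≡ 89 (mod 93)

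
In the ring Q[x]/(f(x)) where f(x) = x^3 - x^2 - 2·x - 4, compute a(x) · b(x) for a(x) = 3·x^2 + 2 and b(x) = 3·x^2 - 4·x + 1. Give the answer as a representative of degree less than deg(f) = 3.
a · b ≡ 24·x^2 + 22·x - 10 (mod f(x))

First multiply in Q[x] without reducing: a · b = 9·x^4 - 12·x^3 + 9·x^2 - 8·x + 2. Now divide by f(x) = x^3 - x^2 - 2·x - 4, eliminating the leading term at each step:
  leading term 9·x^4: subtract (9·x)·f(x) = 9·x^4 - 9·x^3 - 18·x^2 - 36·x, leaving -3·x^3 + 27·x^2 + 28·x + 2
  leading term -3·x^3: subtract (-3)·f(x) = -3·x^3 + 3·x^2 + 6·x + 12, leaving 24·x^2 + 22·x - 10
The degree is now < 3, so this is the remainder. Hence a · b ≡ 24·x^2 + 22·x - 10 in Q[x]/(f).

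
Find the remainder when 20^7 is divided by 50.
0

Use repeated squaring. Binary(7) = 111. Walk through the bits of the exponent 7 left-to-right: at each bit after the leading one, square the running value, then multiply by 20 if the bit is 1 (always reducing mod 50):
  bit 1 = 1 (leading): start with 20.
  bit 2 = 1: square 20^2 = 400 ≡ 0; bit is 1, so multiply 0·20 = 0 (mod 50).
  bit 3 = 1: square 0^2 = 0; bit is 1, so multiply 0·20 = 0 (mod 50).
Final value: 20^7 ≡ 0 (mod 50).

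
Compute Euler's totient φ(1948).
φ is multiplicative, with φ(p^e) = p^e − p^(e−1). Factorise 1948 = 2^2 · 487. Then
  φ(1948) = (2^2 − 2^1) · (487 − 1) = 2 · 486 = 972.

Final answer: φ(1948) = 972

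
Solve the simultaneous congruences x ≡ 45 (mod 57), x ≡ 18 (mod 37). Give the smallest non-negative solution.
x ≡ 1128 (mod 2109); the representative in [0, 2109) is 1128

The moduli 57, 37 are pairwise coprime, so by the CRT there is a unique solution mod 57·37 = 2109.
Solve by successive substitution. Start with x ≡ 45 (mod 57).
  Combine with x ≡ 18 (mod 37): write x = 45 + 57·t and require 45 + 57·t ≡ 18 (mod 37), i.e. 57·t ≡ 18 − 45 ≡ 10 (mod 37). Since 57^(−1) ≡ 13 (mod 37) (57 ≡ 20 (mod 37)), t ≡ 13·10 ≡ 19 (mod 37). So x ≡ 45 + 57·19 = 1128 (mod 2109).
Unique solution in [0, 2109): x = 1128.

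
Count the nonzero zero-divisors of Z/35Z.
In Z/35Z each nonzero element is either a unit (gcd with 35 is 1) or a zero-divisor (gcd > 1). The number of units is φ(35): factorise 35 = 5 · 7, so φ(35) = (5 − 1) · (7 − 1) = 4 · 6 = 24. The nonzero elements number 35 − 1 = 34. Hence the nonzero zero-divisors number 34 − 24 = 10.

Final answer: Z/35Z has 10 nonzero zero-divisors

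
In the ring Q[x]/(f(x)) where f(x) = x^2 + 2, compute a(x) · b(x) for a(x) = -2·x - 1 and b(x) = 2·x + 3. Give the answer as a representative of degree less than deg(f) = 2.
a · b ≡ 5 - 8·x (mod f(x))

First multiply in Q[x] without reducing: a · b = -4·x^2 - 8·x - 3. Now divide by f(x) = x^2 + 2, eliminating the leading term at each step:
  leading term -4·x^2: subtract (-4)·f(x) = -4·x^2 - 8, leaving 5 - 8·x
The degree is now < 2, so this is the remainder. Hence a · b ≡ 5 - 8·x in Q[x]/(f).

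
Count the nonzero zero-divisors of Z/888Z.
Z/888Z has 599 nonzero zero-divisors

In Z/888Z each nonzero element is either a unit (gcd with 888 is 1) or a zero-divisor (gcd > 1). The number of units is φ(888): factorise 888 = 2^3 · 3 · 37, so φ(888) = (2^3 − 2^2) · (3 − 1) · (37 − 1) = 4 · 2 · 36 = 288. The nonzero elements number 888 − 1 = 887. Hence the nonzero zero-divisors number 887 − 288 = 599.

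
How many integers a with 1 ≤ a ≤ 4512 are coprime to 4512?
The number of a ∈ {1, ..., 4512} with gcd(a, 4512) = 1 is by definition Euler's totient φ(4512). φ is multiplicative, with φ(p^e) = p^e − p^(e−1). Factorise 4512 = 2^5 · 3 · 47. Then
  φ(4512) = (2^5 − 2^4) · (3 − 1) · (47 − 1) = 16 · 2 · 46 = 1472.
So there are 1472 such integers.

Final answer: 1472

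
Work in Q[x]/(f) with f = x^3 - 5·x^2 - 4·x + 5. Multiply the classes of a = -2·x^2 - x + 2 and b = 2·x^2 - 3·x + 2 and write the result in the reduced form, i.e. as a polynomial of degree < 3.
First multiply in Q[x] without reducing: a · b = -4·x^4 + 4·x^3 + 3·x^2 - 8·x + 4. Now divide by f(x) = x^3 - 5·x^2 - 4·x + 5, eliminating the leading term at each step:
  leading term -4·x^4: subtract (-4·x)·f(x) = -4·x^4 + 20·x^3 + 16·x^2 - 20·x, leaving -16·x^3 - 13·x^2 + 12·x + 4
  leading term -16·x^3: subtract (-16)·f(x) = -16·x^3 + 80·x^2 + 64·x - 80, leaving -93·x^2 - 52·x + 84
The degree is now < 3, so this is the remainder. Hence a · b ≡ -93·x^2 - 52·x + 84 in Q[x]/(f).

Final answer: a · b ≡ -93·x^2 - 52·x + 84 (mod f(x))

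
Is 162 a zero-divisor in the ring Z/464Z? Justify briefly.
YES

gcd(162, 464) = 2 > 1, so 162 is not a unit in Z/464Z. In Z/nZ every nonzero non-unit is a zero-divisor: explicitly, take b = 464/gcd = 232 ≠ 0 (mod 464); then 162·232 = 37584 = 81·464, i.e. 162·232 ≡ 0 (mod 464). So 162 is a zero-divisor.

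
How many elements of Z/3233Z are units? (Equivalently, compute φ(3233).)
Z/3233Z has φ(3233) = 3120 units

An element a ∈ Z/3233Z is a unit iff gcd(a, 3233) = 1, so the number of units is φ(3233). φ is multiplicative, with φ(p^e) = p^e − p^(e−1). Factorise 3233 = 53 · 61. Then
  φ(3233) = (53 − 1) · (61 − 1) = 52 · 60 = 3120.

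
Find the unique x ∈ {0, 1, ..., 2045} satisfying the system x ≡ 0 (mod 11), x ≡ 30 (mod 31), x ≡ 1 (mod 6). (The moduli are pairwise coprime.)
x ≡ 1177 (mod 2046); the representative in [0, 2046) is 1177

The moduli 11, 31, 6 are pairwise coprime, so by the CRT there is a unique solution mod 11·31·6 = 2046.
Solve by successive substitution. Start with x ≡ 0 (mod 11).
  Combine with x ≡ 30 (mod 31): write x = 11·t and require 11·t ≡ 30 (mod 31). Since 11^(−1) ≡ 17 (mod 31), t ≡ 17·30 ≡ 14 (mod 31). So x ≡ 11·14 = 154 (mod 341).
  Combine with x ≡ 1 (mod 6): write x = 154 + 341·t and require 154 + 341·t ≡ 1 (mod 6), i.e. 341·t ≡ 1 − 154 ≡ 3 (mod 6). Since 341^(−1) ≡ 5 (mod 6) (341 ≡ 5 (mod 6)), t ≡ 5·3 ≡ 3 (mod 6). So x ≡ 154 + 341·3 = 1177 (mod 2046).
Unique solution in [0, 2046): x = 1177.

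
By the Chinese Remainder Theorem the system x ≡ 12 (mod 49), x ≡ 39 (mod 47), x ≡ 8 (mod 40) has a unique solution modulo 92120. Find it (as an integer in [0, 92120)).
The moduli 49, 47, 40 are pairwise coprime, so by the CRT there is a unique solution mod 49·47·40 = 92120.
Solve by successive substitution. Start with x ≡ 12 (mod 49).
  Combine with x ≡ 39 (mod 47): write x = 12 + 49·t and require 12 + 49·t ≡ 39 (mod 47), i.e. 49·t ≡ 39 − 12 ≡ 27 (mod 47). Since 49^(−1) ≡ 24 (mod 47) (49 ≡ 2 (mod 47)), t ≡ 24·27 ≡ 37 (mod 47). So x ≡ 12 + 49·37 = 1825 (mod 2303).
  Combine with x ≡ 8 (mod 40): write x = 1825 + 2303·t and require 1825 + 2303·t ≡ 8 (mod 40), i.e. 2303·t ≡ 8 − 1825 ≡ 23 (mod 40). Since 2303^(−1) ≡ 7 (mod 40) (2303 ≡ 23 (mod 40)), t ≡ 7·23 ≡ 1 (mod 40). So x ≡ 1825 + 2303·1 = 4128 (mod 92120).
Unique solution in [0, 92120): x = 4128.

Final answer: x ≡ 4128 (mod 92120); the representative in [0, 92120) is 4128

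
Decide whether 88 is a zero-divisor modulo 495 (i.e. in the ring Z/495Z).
gcd(88, 495) = 11 > 1, so 88 is not a unit in Z/495Z. In Z/nZ every nonzero non-unit is a zero-divisor: explicitly, take b = 495/gcd = 45 ≠ 0 (mod 495); then 88·45 = 3960 = 8·495, i.e. 88·45 ≡ 0 (mod 495). So 88 is a zero-divisor.

Final answer: YES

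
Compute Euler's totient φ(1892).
φ is multiplicative, with φ(p^e) = p^e − p^(e−1). Factorise 1892 = 2^2 · 11 · 43. Then
  φ(1892) = (2^2 − 2^1) · (11 − 1) · (43 − 1) = 2 · 10 · 42 = 840.

Final answer: φ(1892) = 840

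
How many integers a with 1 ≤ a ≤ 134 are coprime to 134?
The number of a ∈ {1, ..., 134} with gcd(a, 134) = 1 is by definition Euler's totient φ(134). φ is multiplicative, with φ(p^e) = p^e − p^(e−1). Factorise 134 = 2 · 67. Then
  φ(134) = (2 − 1) · (67 − 1) = 1 · 66 = 66.
So there are 66 such integers.

Final answer: 66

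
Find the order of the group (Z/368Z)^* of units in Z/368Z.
(Z/368Z)^* consists of the classes a with gcd(a, 368) = 1, so its order is φ(368). φ is multiplicative, with φ(p^e) = p^e − p^(e−1). Factorise 368 = 2^4 · 23. Then
  φ(368) = (2^4 − 2^3) · (23 − 1) = 8 · 22 = 176.
Thus |(Z/368Z)^*| = 176.

Final answer: |(Z/368Z)^*| = 176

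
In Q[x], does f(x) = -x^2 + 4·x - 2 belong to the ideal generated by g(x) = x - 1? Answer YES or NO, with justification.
In Q[x] the ideal (g) consists of all multiples of g, so f ∈ (g) iff g | f, i.e. iff the remainder of f on division by g is 0. Divide f by g (g is monic, so eliminate the leading term of the running remainder at each step):
  leading term -x^2: subtract (-x)·g(x) = -x^2 + x, leaving 3·x - 2
  leading term 3·x: subtract (3)·g(x) = 3·x - 3, leaving 1
The remainder r(x) = 1 ≠ 0 (and deg r < deg g), so g ∤ f, i.e. f ∉ (g).

Final answer: NO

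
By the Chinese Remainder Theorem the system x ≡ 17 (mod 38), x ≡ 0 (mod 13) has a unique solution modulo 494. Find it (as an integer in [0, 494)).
The moduli 38, 13 are pairwise coprime, so by the CRT there is a unique solution mod 38·13 = 494.
Solve by successive substitution. Start with x ≡ 17 (mod 38).
  Combine with x ≡ 0 (mod 13): write x = 17 + 38·t and require 17 + 38·t ≡ 0 (mod 13), i.e. 38·t ≡ 0 − 17 ≡ 9 (mod 13). Since 38^(−1) ≡ 12 (mod 13) (38 ≡ 12 (mod 13)), t ≡ 12·9 ≡ 4 (mod 13). So x ≡ 17 + 38·4 = 169 (mod 494).
Unique solution in [0, 494): x = 169.

Final answer: x ≡ 169 (mod 494); the representative in [0, 494) is 169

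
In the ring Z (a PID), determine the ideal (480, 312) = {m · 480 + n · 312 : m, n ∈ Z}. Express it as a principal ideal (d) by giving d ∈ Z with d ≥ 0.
(480, 312) = (24); d = 24

In the PID Z, (a, b) is generated by gcd(a, b). Compute gcd(480, 312) with the extended Euclidean algorithm, tracking rows (r, s, t) with s·480 + t·312 = r:
  row A: (480, 1, 0)   [1·480 + 0·312 = 480]
  row B: (312, 0, 1)   [0·480 + 1·312 = 312]
  480 = 1·312 + 168   → row C = row A − 1·row B = (168, 1, −1)   [check: 1·480 − 1·312 = 168]
  312 = 1·168 + 144   → row D = row B − 1·row C = (144, −1, 2)   [check: −1·480 + 2·312 = 144]
  168 = 1·144 + 24   → row E = row C − 1·row D = (24, 2, −3)   [check: 2·480 − 3·312 = 24]
  144 = 6·24 + 0   → remainder 0, stop. gcd = 24 (last nonzero row E).
So gcd(480, 312) = 24, with Bézout identity 2·480 − 3·312 = 24. Containment (⊇): the Bézout identity exhibits 24 as an element of (480, 312), giving (24) ⊆ (480, 312). Containment (⊆): since 24 | 480 and 24 | 312 (480 = 24·20, 312 = 24·13), every Z-linear combination of 480 and 312 is divisible by 24, so (480, 312) ⊆ (24). Therefore (480, 312) = (24), d = 24.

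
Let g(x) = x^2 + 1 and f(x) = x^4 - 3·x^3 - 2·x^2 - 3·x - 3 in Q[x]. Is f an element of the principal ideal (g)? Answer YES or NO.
In Q[x] the ideal (g) consists of all multiples of g, so f ∈ (g) iff g | f, i.e. iff the remainder of f on division by g is 0. Divide f by g (g is monic, so eliminate the leading term of the running remainder at each step):
  leading term x^4: subtract (x^2)·g(x) = x^4 + x^2, leaving -3·x^3 - 3·x^2 - 3·x - 3
  leading term -3·x^3: subtract (-3·x)·g(x) = -3·x^3 - 3·x, leaving -3·x^2 - 3
  leading term -3·x^2: subtract (-3)·g(x) = -3·x^2 - 3, leaving 0
The remainder is 0, so f(x) = g(x) · h(x) with h(x) = x^2 - 3·x - 3. Hence g | f, i.e. f ∈ (g).

Final answer: YES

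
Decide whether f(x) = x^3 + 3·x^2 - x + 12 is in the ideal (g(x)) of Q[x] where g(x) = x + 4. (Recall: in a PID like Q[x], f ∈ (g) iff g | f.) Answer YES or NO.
YES

In Q[x] the ideal (g) consists of all multiples of g, so f ∈ (g) iff g | f, i.e. iff the remainder of f on division by g is 0. Divide f by g (g is monic, so eliminate the leading term of the running remainder at each step):
  leading term x^3: subtract (x^2)·g(x) = x^3 + 4·x^2, leaving -x^2 - x + 12
  leading term -x^2: subtract (-x)·g(x) = -x^2 - 4·x, leaving 3·x + 12
  leading term 3·x: subtract (3)·g(x) = 3·x + 12, leaving 0
The remainder is 0, so f(x) = g(x) · h(x) with h(x) = x^2 - x + 3. Hence g | f, i.e. f ∈ (g).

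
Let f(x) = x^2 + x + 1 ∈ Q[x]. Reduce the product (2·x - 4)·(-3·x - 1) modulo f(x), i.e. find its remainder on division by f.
a · b ≡ 16·x + 10 (mod f(x))

First multiply in Q[x] without reducing: a · b = -6·x^2 + 10·x + 4. Now divide by f(x) = x^2 + x + 1, eliminating the leading term at each step:
  leading term -6·x^2: subtract (-6)·f(x) = -6·x^2 - 6·x - 6, leaving 16·x + 10
The degree is now < 2, so this is the remainder. Hence a · b ≡ 16·x + 10 in Q[x]/(f).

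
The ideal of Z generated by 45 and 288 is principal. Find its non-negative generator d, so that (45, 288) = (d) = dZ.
(45, 288) = (9); d = 9

In the PID Z, (a, b) is generated by gcd(a, b). Compute gcd(288, 45) with the extended Euclidean algorithm, tracking rows (r, s, t) with s·288 + t·45 = r:
  row A: (288, 1, 0)   [1·288 + 0·45 = 288]
  row B: (45, 0, 1)   [0·288 + 1·45 = 45]
  288 = 6·45 + 18   → row C = row A − 6·row B = (18, 1, −6)   [check: 1·288 − 6·45 = 18]
  45 = 2·18 + 9   → row D = row B − 2·row C = (9, −2, 13)   [check: −2·288 + 13·45 = 9]
  18 = 2·9 + 0   → remainder 0, stop. gcd = 9 (last nonzero row D).
So gcd(45, 288) = 9, with Bézout identity −2·288 + 13·45 = 9. Containment (⊇): the Bézout identity exhibits 9 as an element of (45, 288), giving (9) ⊆ (45, 288). Containment (⊆): since 9 | 45 and 9 | 288 (45 = 9·5, 288 = 9·32), every Z-linear combination of 45 and 288 is divisible by 9, so (45, 288) ⊆ (9). Therefore (45, 288) = (9), d = 9.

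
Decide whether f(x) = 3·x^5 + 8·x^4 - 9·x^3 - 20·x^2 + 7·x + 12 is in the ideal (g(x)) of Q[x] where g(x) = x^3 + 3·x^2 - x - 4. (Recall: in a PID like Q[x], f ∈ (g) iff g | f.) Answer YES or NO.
YES

In Q[x] the ideal (g) consists of all multiples of g, so f ∈ (g) iff g | f, i.e. iff the remainder of f on division by g is 0. Divide f by g (g is monic, so eliminate the leading term of the running remainder at each step):
  leading term 3·x^5: subtract (3·x^2)·g(x) = 3·x^5 + 9·x^4 - 3·x^3 - 12·x^2, leaving -x^4 - 6·x^3 - 8·x^2 + 7·x + 12
  leading term -x^4: subtract (-x)·g(x) = -x^4 - 3·x^3 + x^2 + 4·x, leaving -3·x^3 - 9·x^2 + 3·x + 12
  leading term -3·x^3: subtract (-3)·g(x) = -3·x^3 - 9·x^2 + 3·x + 12, leaving 0
The remainder is 0, so f(x) = g(x) · h(x) with h(x) = 3·x^2 - x - 3. Hence g | f, i.e. f ∈ (g).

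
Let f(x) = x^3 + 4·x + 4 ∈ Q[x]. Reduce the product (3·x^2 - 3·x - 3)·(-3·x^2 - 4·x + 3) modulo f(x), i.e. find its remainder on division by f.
a · b ≡ 66·x^2 + 51·x + 3 (mod f(x))

First multiply in Q[x] without reducing: a · b = -9·x^4 - 3·x^3 + 30·x^2 + 3·x - 9. Now divide by f(x) = x^3 + 4·x + 4, eliminating the leading term at each step:
  leading term -9·x^4: subtract (-9·x)·f(x) = -9·x^4 - 36·x^2 - 36·x, leaving -3·x^3 + 66·x^2 + 39·x - 9
  leading term -3·x^3: subtract (-3)·f(x) = -3·x^3 - 12·x - 12, leaving 66·x^2 + 51·x + 3
The degree is now < 3, so this is the remainder. Hence a · b ≡ 66·x^2 + 51·x + 3 in Q[x]/(f).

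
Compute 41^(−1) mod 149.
41^(−1) ≡ 40 (mod 149)

Apply the extended Euclidean algorithm to (149, 41), tracking rows (r, s, t) with s·149 + t·41 = r. Each division r_prev = q·r_cur + r_new produces the new row as (previous row) − q·(current row):
  row A: (149, 1, 0)   [1·149 + 0·41 = 149]
  row B: (41, 0, 1)   [0·149 + 1·41 = 41]
  149 = 3·41 + 26   → row C = row A − 3·row B = (26, 1, −3)   [check: 1·149 − 3·41 = 26]
  41 = 1·26 + 15   → row D = row B − 1·row C = (15, −1, 4)   [check: −1·149 + 4·41 = 15]
  26 = 1·15 + 11   → row E = row C − 1·row D = (11, 2, −7)   [check: 2·149 − 7·41 = 11]
  15 = 1·11 + 4   → row F = row D − 1·row E = (4, −3, 11)   [check: −3·149 + 11·41 = 4]
  11 = 2·4 + 3   → row G = row E − 2·row F = (3, 8, −29)   [check: 8·149 − 29·41 = 3]
  4 = 1·3 + 1   → row H = row F − 1·row G = (1, −11, 40)   [check: −11·149 + 40·41 = 1]
  3 = 3·1 + 0   → remainder 0, stop. gcd = 1 (last nonzero row H).
The gcd is 1, so 41 is invertible mod 149. The last nonzero row gives −11·149 + 40·41 = 1, so t = 40. So 41^(−1) ≡ 40 (mod 149). Verify: 41 · 40 = 1640 ≡ 1 (mod 149). ✓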